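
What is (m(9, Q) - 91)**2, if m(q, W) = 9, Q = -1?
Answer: 6724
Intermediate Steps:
(m(9, Q) - 91)**2 = (9 - 91)**2 = (-82)**2 = 6724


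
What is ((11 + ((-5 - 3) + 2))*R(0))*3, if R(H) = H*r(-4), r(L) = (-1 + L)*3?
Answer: 0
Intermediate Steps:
r(L) = -3 + 3*L
R(H) = -15*H (R(H) = H*(-3 + 3*(-4)) = H*(-3 - 12) = H*(-15) = -15*H)
((11 + ((-5 - 3) + 2))*R(0))*3 = ((11 + ((-5 - 3) + 2))*(-15*0))*3 = ((11 + (-8 + 2))*0)*3 = ((11 - 6)*0)*3 = (5*0)*3 = 0*3 = 0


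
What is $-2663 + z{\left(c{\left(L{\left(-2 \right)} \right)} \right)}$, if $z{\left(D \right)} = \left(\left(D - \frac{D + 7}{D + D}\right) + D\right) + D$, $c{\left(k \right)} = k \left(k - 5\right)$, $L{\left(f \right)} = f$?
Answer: $- \frac{10487}{4} \approx -2621.8$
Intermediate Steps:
$c{\left(k \right)} = k \left(-5 + k\right)$
$z{\left(D \right)} = 3 D - \frac{7 + D}{2 D}$ ($z{\left(D \right)} = \left(\left(D - \frac{7 + D}{2 D}\right) + D\right) + D = \left(2 D - \frac{7 + D}{2 D}\right) + D = 3 D - \frac{7 + D}{2 D}$)
$-2663 + z{\left(c{\left(L{\left(-2 \right)} \right)} \right)} = -2663 + \frac{-7 + - 2 \left(-5 - 2\right) \left(-1 + 6 \left(- 2 \left(-5 - 2\right)\right)\right)}{2 \left(- 2 \left(-5 - 2\right)\right)} = -2663 + \frac{-7 + \left(-2\right) \left(-7\right) \left(-1 + 6 \left(\left(-2\right) \left(-7\right)\right)\right)}{2 \left(\left(-2\right) \left(-7\right)\right)} = -2663 + \frac{-7 + 14 \left(-1 + 6 \cdot 14\right)}{2 \cdot 14} = -2663 + \frac{1}{2} \cdot \frac{1}{14} \left(-7 + 14 \left(-1 + 84\right)\right) = -2663 + \frac{1}{2} \cdot \frac{1}{14} \left(-7 + 14 \cdot 83\right) = -2663 + \frac{1}{2} \cdot \frac{1}{14} \left(-7 + 1162\right) = -2663 + \frac{1}{2} \cdot \frac{1}{14} \cdot 1155 = -2663 + \frac{165}{4} = - \frac{10487}{4}$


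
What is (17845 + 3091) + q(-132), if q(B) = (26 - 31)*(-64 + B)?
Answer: 21916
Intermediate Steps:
q(B) = 320 - 5*B (q(B) = -5*(-64 + B) = 320 - 5*B)
(17845 + 3091) + q(-132) = (17845 + 3091) + (320 - 5*(-132)) = 20936 + (320 + 660) = 20936 + 980 = 21916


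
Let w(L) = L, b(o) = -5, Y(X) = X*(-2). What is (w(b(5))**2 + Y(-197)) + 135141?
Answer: 135560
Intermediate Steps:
Y(X) = -2*X
(w(b(5))**2 + Y(-197)) + 135141 = ((-5)**2 - 2*(-197)) + 135141 = (25 + 394) + 135141 = 419 + 135141 = 135560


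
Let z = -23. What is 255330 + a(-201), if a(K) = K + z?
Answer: 255106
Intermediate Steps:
a(K) = -23 + K (a(K) = K - 23 = -23 + K)
255330 + a(-201) = 255330 + (-23 - 201) = 255330 - 224 = 255106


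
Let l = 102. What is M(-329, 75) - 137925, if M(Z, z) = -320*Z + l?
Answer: -32543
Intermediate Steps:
M(Z, z) = 102 - 320*Z (M(Z, z) = -320*Z + 102 = 102 - 320*Z)
M(-329, 75) - 137925 = (102 - 320*(-329)) - 137925 = (102 + 105280) - 137925 = 105382 - 137925 = -32543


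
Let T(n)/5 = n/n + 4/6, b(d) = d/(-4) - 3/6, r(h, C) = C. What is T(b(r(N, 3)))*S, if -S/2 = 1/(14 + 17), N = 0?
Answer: -50/93 ≈ -0.53763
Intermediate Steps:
b(d) = -½ - d/4 (b(d) = d*(-¼) - 3*⅙ = -d/4 - ½ = -½ - d/4)
T(n) = 25/3 (T(n) = 5*(n/n + 4/6) = 5*(1 + 4*(⅙)) = 5*(1 + ⅔) = 5*(5/3) = 25/3)
S = -2/31 (S = -2/(14 + 17) = -2/31 ≈ -0.064516)
T(b(r(N, 3)))*S = (25/3)*(-2/31) = -50/93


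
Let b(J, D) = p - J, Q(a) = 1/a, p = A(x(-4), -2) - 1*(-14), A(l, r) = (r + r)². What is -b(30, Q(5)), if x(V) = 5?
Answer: 0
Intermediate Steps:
A(l, r) = 4*r² (A(l, r) = (2*r)² = 4*r²)
p = 30 (p = 4*(-2)² - 1*(-14) = 4*4 + 14 = 16 + 14 = 30)
b(J, D) = 30 - J
-b(30, Q(5)) = -(30 - 1*30) = -(30 - 30) = -1*0 = 0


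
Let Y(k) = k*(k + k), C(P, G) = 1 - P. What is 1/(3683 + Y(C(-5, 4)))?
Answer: 1/3755 ≈ 0.00026631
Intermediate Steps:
Y(k) = 2*k² (Y(k) = k*(2*k) = 2*k²)
1/(3683 + Y(C(-5, 4))) = 1/(3683 + 2*(1 - 1*(-5))²) = 1/(3683 + 2*(1 + 5)²) = 1/(3683 + 2*6²) = 1/(3683 + 2*36) = 1/(3683 + 72) = 1/3755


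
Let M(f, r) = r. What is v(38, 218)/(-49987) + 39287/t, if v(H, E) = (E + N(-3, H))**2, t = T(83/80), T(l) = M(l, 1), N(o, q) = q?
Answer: 1963773733/49987 ≈ 39286.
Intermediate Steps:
T(l) = 1
t = 1
v(H, E) = (E + H)**2
v(38, 218)/(-49987) + 39287/t = (218 + 38)**2/(-49987) + 39287/1 = 256**2*(-1/49987) + 39287*1 = 65536*(-1/49987) + 39287 = -65536/49987 + 39287 = 1963773733/49987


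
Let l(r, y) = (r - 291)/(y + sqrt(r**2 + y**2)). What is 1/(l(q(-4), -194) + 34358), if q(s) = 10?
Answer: 3381286/114301153415 + 562*sqrt(9434)/114301153415 ≈ 3.0060e-5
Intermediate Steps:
l(r, y) = (-291 + r)/(y + sqrt(r**2 + y**2))
1/(l(q(-4), -194) + 34358) = 1/((-291 + 10)/(-194 + sqrt(10**2 + (-194)**2)) + 34358) = 1/(-281/(-194 + sqrt(100 + 37636)) + 34358) = 1/(-281/(-194 + sqrt(37736)) + 34358) = 1/(-281/(-194 + 2*sqrt(9434)) + 34358) = 1/(34358 - 281/(-194 + 2*sqrt(9434)))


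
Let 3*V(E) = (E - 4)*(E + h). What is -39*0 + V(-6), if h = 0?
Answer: 20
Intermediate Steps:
V(E) = E*(-4 + E)/3 (V(E) = ((E - 4)*(E + 0))/3 = ((-4 + E)*E)/3 = (E*(-4 + E))/3 = E*(-4 + E)/3)
-39*0 + V(-6) = -39*0 + (⅓)*(-6)*(-4 - 6) = -39*0 + (⅓)*(-6)*(-10) = 0 + 20 = 20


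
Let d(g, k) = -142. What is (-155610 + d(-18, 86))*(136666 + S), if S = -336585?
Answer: 31137784088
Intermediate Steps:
(-155610 + d(-18, 86))*(136666 + S) = (-155610 - 142)*(136666 - 336585) = -155752*(-199919) = 31137784088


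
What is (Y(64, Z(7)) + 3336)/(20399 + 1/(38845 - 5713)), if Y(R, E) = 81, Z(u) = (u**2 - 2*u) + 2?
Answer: 113212044/675859669 ≈ 0.16751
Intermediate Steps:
Z(u) = 2 + u**2 - 2*u
(Y(64, Z(7)) + 3336)/(20399 + 1/(38845 - 5713)) = (81 + 3336)/(20399 + 1/(38845 - 5713)) = 3417/(20399 + 1/33132) = 3417/(675859669/33132) = 3417*(33132/675859669) = 113212044/675859669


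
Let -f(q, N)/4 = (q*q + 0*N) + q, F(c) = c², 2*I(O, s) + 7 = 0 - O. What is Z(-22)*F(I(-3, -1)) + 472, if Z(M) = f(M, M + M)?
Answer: -6920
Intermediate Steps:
I(O, s) = -7/2 - O/2 (I(O, s) = -7/2 + (0 - O)/2 = -7/2 + (-O)/2 = -7/2 - O/2)
f(q, N) = -4*q - 4*q² (f(q, N) = -4*((q*q + 0*N) + q) = -4*((q² + 0) + q) = -4*(q² + q) = -4*(q + q²) = -4*q - 4*q²)
Z(M) = -4*M*(1 + M)
Z(-22)*F(I(-3, -1)) + 472 = (-4*(-22)*(1 - 22))*(-7/2 - ½*(-3))² + 472 = (-4*(-22)*(-21))*(-7/2 + 3/2)² + 472 = -1848*(-2)² + 472 = -1848*4 + 472 = -7392 + 472 = -6920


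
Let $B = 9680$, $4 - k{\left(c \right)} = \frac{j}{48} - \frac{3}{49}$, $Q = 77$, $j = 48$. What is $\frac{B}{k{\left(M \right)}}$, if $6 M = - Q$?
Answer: $\frac{47432}{15} \approx 3162.1$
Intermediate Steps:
$M = - \frac{77}{6}$ ($M = \frac{\left(-1\right) 77}{6} = \frac{1}{6} \left(-77\right) = - \frac{77}{6} \approx -12.833$)
$k{\left(c \right)} = \frac{150}{49}$ ($k{\left(c \right)} = 4 - \left(\frac{48}{48} - \frac{3}{49}\right) = 4 - \left(48 \cdot \frac{1}{48} - \frac{3}{49}\right) = 4 - \left(1 - \frac{3}{49}\right) = 4 - \frac{46}{49} = \frac{150}{49}$)
$\frac{B}{k{\left(M \right)}} = \frac{9680}{\frac{150}{49}} = 9680 \cdot \frac{49}{150} = \frac{47432}{15}$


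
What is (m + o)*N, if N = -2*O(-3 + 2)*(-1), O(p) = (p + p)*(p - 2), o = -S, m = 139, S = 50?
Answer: 1068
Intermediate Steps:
o = -50 (o = -1*50 = -50)
O(p) = 2*p*(-2 + p) (O(p) = (2*p)*(-2 + p) = 2*p*(-2 + p))
N = 12 (N = -4*(-3 + 2)*(-2 + (-3 + 2))*(-1) = -4*(-1)*(-2 - 1)*(-1) = -4*(-1)*(-3)*(-1) = -2*6*(-1) = -12*(-1) = 12)
(m + o)*N = (139 - 50)*12 = 89*12 = 1068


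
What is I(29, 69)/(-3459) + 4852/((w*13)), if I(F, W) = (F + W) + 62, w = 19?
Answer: 16743548/854373 ≈ 19.597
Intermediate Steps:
I(F, W) = 62 + F + W
I(29, 69)/(-3459) + 4852/((w*13)) = (62 + 29 + 69)/(-3459) + 4852/((19*13)) = 160*(-1/3459) + 4852/247 = -160/3459 + 4852*(1/247) = -160/3459 + 4852/247 = 16743548/854373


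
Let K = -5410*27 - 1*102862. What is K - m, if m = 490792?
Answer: -739724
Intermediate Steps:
K = -248932 (K = -146070 - 102862 = -248932)
K - m = -248932 - 1*490792 = -248932 - 490792 = -739724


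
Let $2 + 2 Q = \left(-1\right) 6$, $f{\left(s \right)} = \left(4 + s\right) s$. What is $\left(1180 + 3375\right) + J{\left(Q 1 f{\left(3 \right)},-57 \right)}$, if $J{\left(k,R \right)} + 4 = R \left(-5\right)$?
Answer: $4836$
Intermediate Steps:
$f{\left(s \right)} = s \left(4 + s\right)$
$Q = -4$ ($Q = -1 + \frac{\left(-1\right) 6}{2} = -1 + \frac{1}{2} \left(-6\right) = -1 - 3 = -4$)
$J{\left(k,R \right)} = -4 - 5 R$ ($J{\left(k,R \right)} = -4 + R \left(-5\right) = -4 - 5 R$)
$\left(1180 + 3375\right) + J{\left(Q 1 f{\left(3 \right)},-57 \right)} = \left(1180 + 3375\right) - -281 = 4555 + \left(-4 + 285\right) = 4555 + 281 = 4836$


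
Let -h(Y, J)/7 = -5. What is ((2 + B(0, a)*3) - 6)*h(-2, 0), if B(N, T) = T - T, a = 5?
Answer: -140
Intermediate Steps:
B(N, T) = 0
h(Y, J) = 35 (h(Y, J) = -7*(-5) = 35)
((2 + B(0, a)*3) - 6)*h(-2, 0) = ((2 + 0*3) - 6)*35 = ((2 + 0) - 6)*35 = (2 - 6)*35 = -4*35 = -140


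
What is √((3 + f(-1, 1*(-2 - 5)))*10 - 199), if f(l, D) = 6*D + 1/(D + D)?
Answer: 4*I*√1806/7 ≈ 24.284*I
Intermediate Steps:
f(l, D) = 1/(2*D) + 6*D (f(l, D) = 6*D + 1/(2*D) = 1/(2*D) + 6*D)
√((3 + f(-1, 1*(-2 - 5)))*10 - 199) = √((3 + (1/(2*((1*(-2 - 5)))) + 6*(1*(-2 - 5))))*10 - 199) = √((3 + (1/(2*((1*(-7)))) + 6*(1*(-7))))*10 - 199) = √((3 + ((½)/(-7) + 6*(-7)))*10 - 199) = √((3 + ((½)*(-⅐) - 42))*10 - 199) = √((3 + (-1/14 - 42))*10 - 199) = √((3 - 589/14)*10 - 199) = √(-547/14*10 - 199) = √(-2735/7 - 199) = √(-4128/7) = 4*I*√1806/7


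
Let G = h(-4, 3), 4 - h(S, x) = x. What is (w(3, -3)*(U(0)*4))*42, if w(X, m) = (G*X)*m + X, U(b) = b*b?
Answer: 0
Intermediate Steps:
h(S, x) = 4 - x
U(b) = b²
G = 1 (G = 4 - 1*3 = 4 - 3 = 1)
w(X, m) = X + X*m (w(X, m) = (1*X)*m + X = X*m + X = X + X*m)
(w(3, -3)*(U(0)*4))*42 = ((3*(1 - 3))*(0²*4))*42 = ((3*(-2))*(0*4))*42 = -6*0*42 = 0*42 = 0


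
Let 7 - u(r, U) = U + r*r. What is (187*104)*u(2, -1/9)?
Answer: 544544/9 ≈ 60505.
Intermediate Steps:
u(r, U) = 7 - U - r² (u(r, U) = 7 - (U + r*r) = 7 - (U + r²) = 7 + (-U - r²) = 7 - U - r²)
(187*104)*u(2, -1/9) = (187*104)*(7 - (-1)/9 - 1*2²) = 19448*(7 - (-1)/9 - 1*4) = 19448*(7 - 1*(-⅑) - 4) = 19448*(7 + ⅑ - 4) = 19448*(28/9) = 544544/9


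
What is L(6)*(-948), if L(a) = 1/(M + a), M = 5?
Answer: -948/11 ≈ -86.182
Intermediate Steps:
L(a) = 1/(5 + a)
L(6)*(-948) = -948/(5 + 6) = -948/11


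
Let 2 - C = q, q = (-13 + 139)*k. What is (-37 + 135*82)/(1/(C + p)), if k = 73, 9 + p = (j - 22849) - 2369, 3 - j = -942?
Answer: -369362774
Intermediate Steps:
j = 945 (j = 3 - 1*(-942) = 3 + 942 = 945)
p = -24282 (p = -9 + ((945 - 22849) - 2369) = -9 + (-21904 - 2369) = -9 - 24273 = -24282)
q = 9198 (q = (-13 + 139)*73 = 126*73 = 9198)
C = -9196 (C = 2 - 1*9198 = 2 - 9198 = -9196)
(-37 + 135*82)/(1/(C + p)) = (-37 + 135*82)/(1/(-9196 - 24282)) = (-37 + 11070)/(1/(-33478)) = 11033/(-1/33478) = 11033*(-33478) = -369362774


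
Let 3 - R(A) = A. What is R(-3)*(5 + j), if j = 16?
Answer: 126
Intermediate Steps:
R(A) = 3 - A
R(-3)*(5 + j) = (3 - 1*(-3))*(5 + 16) = (3 + 3)*21 = 6*21 = 126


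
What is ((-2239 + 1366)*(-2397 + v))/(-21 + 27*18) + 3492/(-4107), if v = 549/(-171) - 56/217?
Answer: 563152239624/124982855 ≈ 4505.8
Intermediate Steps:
v = -2043/589 (v = 549*(-1/171) - 56*1/217 = -61/19 - 8/31 = -2043/589 ≈ -3.4686)
((-2239 + 1366)*(-2397 + v))/(-21 + 27*18) + 3492/(-4107) = ((-2239 + 1366)*(-2397 - 2043/589))/(-21 + 27*18) + 3492/(-4107) = (-873*(-1413876/589))/(-21 + 486) + 3492*(-1/4107) = (1234313748/589)/465 - 1164/1369 = (1234313748/589)*(1/465) - 1164/1369 = 411437916/91295 - 1164/1369 = 563152239624/124982855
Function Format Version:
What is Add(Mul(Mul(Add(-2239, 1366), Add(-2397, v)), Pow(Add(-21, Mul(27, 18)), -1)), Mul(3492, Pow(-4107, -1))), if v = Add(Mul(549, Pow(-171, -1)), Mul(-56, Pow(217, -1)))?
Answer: Rational(563152239624, 124982855) ≈ 4505.8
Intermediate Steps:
v = Rational(-2043, 589) (v = Add(Mul(549, Rational(-1, 171)), Mul(-56, Rational(1, 217))) = Add(Rational(-61, 19), Rational(-8, 31)) = Rational(-2043, 589) ≈ -3.4686)
Add(Mul(Mul(Add(-2239, 1366), Add(-2397, v)), Pow(Add(-21, Mul(27, 18)), -1)), Mul(3492, Pow(-4107, -1))) = Add(Mul(Mul(Add(-2239, 1366), Add(-2397, Rational(-2043, 589))), Pow(Add(-21, Mul(27, 18)), -1)), Mul(3492, Pow(-4107, -1))) = Add(Mul(Mul(-873, Rational(-1413876, 589)), Pow(Add(-21, 486), -1)), Mul(3492, Rational(-1, 4107))) = Add(Mul(Rational(1234313748, 589), Pow(465, -1)), Rational(-1164, 1369)) = Add(Mul(Rational(1234313748, 589), Rational(1, 465)), Rational(-1164, 1369)) = Add(Rational(411437916, 91295), Rational(-1164, 1369)) = Rational(563152239624, 124982855)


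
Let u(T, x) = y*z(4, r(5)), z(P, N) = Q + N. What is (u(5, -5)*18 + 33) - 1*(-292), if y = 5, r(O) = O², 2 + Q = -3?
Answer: 2125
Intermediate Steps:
Q = -5 (Q = -2 - 3 = -5)
z(P, N) = -5 + N
u(T, x) = 100 (u(T, x) = 5*(-5 + 5²) = 5*(-5 + 25) = 5*20 = 100)
(u(5, -5)*18 + 33) - 1*(-292) = (100*18 + 33) - 1*(-292) = (1800 + 33) + 292 = 1833 + 292 = 2125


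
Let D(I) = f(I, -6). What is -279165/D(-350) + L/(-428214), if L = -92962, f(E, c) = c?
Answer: 19923819847/428214 ≈ 46528.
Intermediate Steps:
D(I) = -6
-279165/D(-350) + L/(-428214) = -279165/(-6) - 92962/(-428214) = -279165*(-1/6) - 92962*(-1/428214) = 93055/2 + 46481/214107 = 19923819847/428214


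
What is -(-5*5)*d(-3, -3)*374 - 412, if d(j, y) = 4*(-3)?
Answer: -112612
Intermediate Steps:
d(j, y) = -12
-(-5*5)*d(-3, -3)*374 - 412 = -(-5*5)*(-12)*374 - 412 = -(-25)*(-12)*374 - 412 = -1*300*374 - 412 = -300*374 - 412 = -112200 - 412 = -112612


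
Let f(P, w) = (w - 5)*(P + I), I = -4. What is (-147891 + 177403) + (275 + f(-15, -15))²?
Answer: 458537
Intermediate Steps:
f(P, w) = (-5 + w)*(-4 + P) (f(P, w) = (w - 5)*(P - 4) = (-5 + w)*(-4 + P))
(-147891 + 177403) + (275 + f(-15, -15))² = (-147891 + 177403) + (275 + (20 - 5*(-15) - 4*(-15) - 15*(-15)))² = 29512 + (275 + (20 + 75 + 60 + 225))² = 29512 + (275 + 380)² = 29512 + 655² = 29512 + 429025 = 458537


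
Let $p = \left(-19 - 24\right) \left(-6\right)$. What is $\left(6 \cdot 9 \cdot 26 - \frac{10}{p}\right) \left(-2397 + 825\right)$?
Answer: $- \frac{94902164}{43} \approx -2.207 \cdot 10^{6}$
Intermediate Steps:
$p = 258$ ($p = \left(-43\right) \left(-6\right) = 258$)
$\left(6 \cdot 9 \cdot 26 - \frac{10}{p}\right) \left(-2397 + 825\right) = \left(6 \cdot 9 \cdot 26 - \frac{10}{258}\right) \left(-2397 + 825\right) = \left(54 \cdot 26 - \frac{5}{129}\right) \left(-1572\right) = \left(1404 - \frac{5}{129}\right) \left(-1572\right) = \frac{181111}{129} \left(-1572\right) = - \frac{94902164}{43}$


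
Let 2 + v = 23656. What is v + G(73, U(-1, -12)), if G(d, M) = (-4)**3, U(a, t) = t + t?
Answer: 23590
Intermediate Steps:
U(a, t) = 2*t
v = 23654 (v = -2 + 23656 = 23654)
G(d, M) = -64
v + G(73, U(-1, -12)) = 23654 - 64 = 23590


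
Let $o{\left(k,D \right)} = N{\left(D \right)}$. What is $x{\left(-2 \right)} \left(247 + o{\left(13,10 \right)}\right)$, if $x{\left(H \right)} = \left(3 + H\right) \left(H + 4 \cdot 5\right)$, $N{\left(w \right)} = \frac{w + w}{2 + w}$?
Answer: $4476$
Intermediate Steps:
$N{\left(w \right)} = \frac{2 w}{2 + w}$
$o{\left(k,D \right)} = \frac{2 D}{2 + D}$
$x{\left(H \right)} = \left(3 + H\right) \left(20 + H\right)$ ($x{\left(H \right)} = \left(3 + H\right) \left(H + 20\right) = \left(3 + H\right) \left(20 + H\right)$)
$x{\left(-2 \right)} \left(247 + o{\left(13,10 \right)}\right) = \left(60 + \left(-2\right)^{2} + 23 \left(-2\right)\right) \left(247 + 2 \cdot 10 \frac{1}{2 + 10}\right) = \left(60 + 4 - 46\right) \left(247 + 2 \cdot 10 \cdot \frac{1}{12}\right) = 18 \left(247 + 2 \cdot 10 \cdot \frac{1}{12}\right) = 18 \left(247 + \frac{5}{3}\right) = 18 \cdot \frac{746}{3} = 4476$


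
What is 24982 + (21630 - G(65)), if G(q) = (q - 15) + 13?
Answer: 46549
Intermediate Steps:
G(q) = -2 + q (G(q) = (-15 + q) + 13 = -2 + q)
24982 + (21630 - G(65)) = 24982 + (21630 - (-2 + 65)) = 24982 + (21630 - 1*63) = 24982 + (21630 - 63) = 24982 + 21567 = 46549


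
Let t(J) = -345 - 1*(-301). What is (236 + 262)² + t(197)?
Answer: 247960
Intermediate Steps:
t(J) = -44 (t(J) = -345 + 301 = -44)
(236 + 262)² + t(197) = (236 + 262)² - 44 = 498² - 44 = 248004 - 44 = 247960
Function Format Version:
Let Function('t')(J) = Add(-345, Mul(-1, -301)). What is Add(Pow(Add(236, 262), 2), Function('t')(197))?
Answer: 247960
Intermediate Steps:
Function('t')(J) = -44 (Function('t')(J) = Add(-345, 301) = -44)
Add(Pow(Add(236, 262), 2), Function('t')(197)) = Add(Pow(Add(236, 262), 2), -44) = Add(Pow(498, 2), -44) = Add(248004, -44) = 247960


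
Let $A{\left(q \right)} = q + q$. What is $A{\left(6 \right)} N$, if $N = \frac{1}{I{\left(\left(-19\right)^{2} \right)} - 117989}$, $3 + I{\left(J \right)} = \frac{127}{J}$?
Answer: $- \frac{4332}{42594985} \approx -0.0001017$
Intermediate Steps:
$A{\left(q \right)} = 2 q$
$I{\left(J \right)} = -3 + \frac{127}{J}$
$N = - \frac{361}{42594985}$ ($N = \frac{1}{\left(-3 + \frac{127}{\left(-19\right)^{2}}\right) - 117989} = \frac{1}{\left(-3 + \frac{127}{361}\right) - 117989} = \frac{1}{- \frac{956}{361} - 117989} = \frac{1}{- \frac{42594985}{361}} = - \frac{361}{42594985} \approx -8.4752 \cdot 10^{-6}$)
$A{\left(6 \right)} N = 2 \cdot 6 \left(- \frac{361}{42594985}\right) = 12 \left(- \frac{361}{42594985}\right) = - \frac{4332}{42594985}$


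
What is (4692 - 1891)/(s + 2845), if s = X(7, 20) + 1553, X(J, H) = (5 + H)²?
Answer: 2801/5023 ≈ 0.55763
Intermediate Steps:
s = 2178 (s = (5 + 20)² + 1553 = 25² + 1553 = 625 + 1553 = 2178)
(4692 - 1891)/(s + 2845) = (4692 - 1891)/(2178 + 2845) = 2801/5023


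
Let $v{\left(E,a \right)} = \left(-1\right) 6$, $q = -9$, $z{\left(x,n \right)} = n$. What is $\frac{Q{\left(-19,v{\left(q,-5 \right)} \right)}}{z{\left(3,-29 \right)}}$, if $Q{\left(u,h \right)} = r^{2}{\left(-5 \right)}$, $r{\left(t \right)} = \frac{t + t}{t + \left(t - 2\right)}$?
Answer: $- \frac{25}{1044} \approx -0.023946$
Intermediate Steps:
$v{\left(E,a \right)} = -6$
$r{\left(t \right)} = \frac{2 t}{-2 + 2 t}$ ($r{\left(t \right)} = \frac{2 t}{t + \left(t - 2\right)} = \frac{2 t}{t + \left(-2 + t\right)} = \frac{2 t}{-2 + 2 t}$)
$Q{\left(u,h \right)} = \frac{25}{36}$ ($Q{\left(u,h \right)} = \left(- \frac{5}{-1 - 5}\right)^{2} = \left(- \frac{5}{-6}\right)^{2} = \left(\left(-5\right) \left(- \frac{1}{6}\right)\right)^{2} = \left(\frac{5}{6}\right)^{2} = \frac{25}{36}$)
$\frac{Q{\left(-19,v{\left(q,-5 \right)} \right)}}{z{\left(3,-29 \right)}} = \frac{25}{36 \left(-29\right)} = \frac{25}{36} \left(- \frac{1}{29}\right) = - \frac{25}{1044}$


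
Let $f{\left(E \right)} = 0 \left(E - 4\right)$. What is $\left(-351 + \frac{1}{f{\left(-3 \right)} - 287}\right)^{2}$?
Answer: $\frac{10148144644}{82369} \approx 1.232 \cdot 10^{5}$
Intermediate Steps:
$f{\left(E \right)} = 0$ ($f{\left(E \right)} = 0 \left(-4 + E\right) = 0$)
$\left(-351 + \frac{1}{f{\left(-3 \right)} - 287}\right)^{2} = \left(-351 + \frac{1}{0 - 287}\right)^{2} = \left(-351 + \frac{1}{-287}\right)^{2} = \left(-351 - \frac{1}{287}\right)^{2} = \left(- \frac{100738}{287}\right)^{2} = \frac{10148144644}{82369}$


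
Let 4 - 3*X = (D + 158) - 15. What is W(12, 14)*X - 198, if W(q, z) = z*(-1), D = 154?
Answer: 3508/3 ≈ 1169.3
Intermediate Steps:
X = -293/3 (X = 4/3 - ((154 + 158) - 15)/3 = 4/3 - (312 - 15)/3 = 4/3 - ⅓*297 = 4/3 - 99 = -293/3 ≈ -97.667)
W(q, z) = -z
W(12, 14)*X - 198 = -1*14*(-293/3) - 198 = -14*(-293/3) - 198 = 4102/3 - 198 = 3508/3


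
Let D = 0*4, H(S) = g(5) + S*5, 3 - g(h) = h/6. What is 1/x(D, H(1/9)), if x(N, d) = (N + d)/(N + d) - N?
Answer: 1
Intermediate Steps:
g(h) = 3 - h/6
H(S) = 13/6 + 5*S (H(S) = (3 - ⅙*5) + S*5 = (3 - ⅚) + 5*S = 13/6 + 5*S)
D = 0
x(N, d) = 1 - N
1/x(D, H(1/9)) = 1/(1 - 1*0) = 1/(1 + 0) = 1/1 = 1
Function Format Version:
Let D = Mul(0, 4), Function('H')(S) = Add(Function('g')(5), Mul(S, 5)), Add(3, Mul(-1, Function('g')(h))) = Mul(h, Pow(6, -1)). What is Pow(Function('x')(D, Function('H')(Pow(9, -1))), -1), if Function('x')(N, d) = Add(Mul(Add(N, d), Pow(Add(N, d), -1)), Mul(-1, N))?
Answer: 1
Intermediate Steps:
Function('g')(h) = Add(3, Mul(Rational(-1, 6), h)) (Function('g')(h) = Add(3, Mul(-1, Mul(h, Pow(6, -1)))) = Add(3, Mul(-1, Mul(h, Rational(1, 6)))) = Add(3, Mul(-1, Mul(Rational(1, 6), h))) = Add(3, Mul(Rational(-1, 6), h)))
Function('H')(S) = Add(Rational(13, 6), Mul(5, S)) (Function('H')(S) = Add(Add(3, Mul(Rational(-1, 6), 5)), Mul(S, 5)) = Add(Add(3, Rational(-5, 6)), Mul(5, S)) = Add(Rational(13, 6), Mul(5, S)))
D = 0
Function('x')(N, d) = Add(1, Mul(-1, N))
Pow(Function('x')(D, Function('H')(Pow(9, -1))), -1) = Pow(Add(1, Mul(-1, 0)), -1) = Pow(Add(1, 0), -1) = Pow(1, -1) = 1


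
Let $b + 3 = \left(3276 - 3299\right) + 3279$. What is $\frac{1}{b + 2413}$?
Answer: $\frac{1}{5666} \approx 0.00017649$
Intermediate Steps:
$b = 3253$ ($b = -3 + \left(\left(3276 - 3299\right) + 3279\right) = -3 + \left(-23 + 3279\right) = -3 + 3256 = 3253$)
$\frac{1}{b + 2413} = \frac{1}{3253 + 2413} = \frac{1}{5666}$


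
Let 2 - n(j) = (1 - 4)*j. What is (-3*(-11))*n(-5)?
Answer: -429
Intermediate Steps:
n(j) = 2 + 3*j (n(j) = 2 - (1 - 4)*j = 2 - (-3)*j = 2 + 3*j)
(-3*(-11))*n(-5) = (-3*(-11))*(2 + 3*(-5)) = 33*(2 - 15) = 33*(-13) = -429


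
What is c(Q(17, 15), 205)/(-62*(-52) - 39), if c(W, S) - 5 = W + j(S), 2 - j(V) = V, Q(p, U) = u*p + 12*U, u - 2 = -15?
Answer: -239/3185 ≈ -0.075039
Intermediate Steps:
u = -13 (u = 2 - 15 = -13)
Q(p, U) = -13*p + 12*U
j(V) = 2 - V
c(W, S) = 7 + W - S (c(W, S) = 5 + (W + (2 - S)) = 5 + (2 + W - S) = 7 + W - S)
c(Q(17, 15), 205)/(-62*(-52) - 39) = (7 + (-13*17 + 12*15) - 1*205)/(-62*(-52) - 39) = (7 + (-221 + 180) - 205)/(3224 - 39) = (7 - 41 - 205)/3185 = -239*1/3185 = -239/3185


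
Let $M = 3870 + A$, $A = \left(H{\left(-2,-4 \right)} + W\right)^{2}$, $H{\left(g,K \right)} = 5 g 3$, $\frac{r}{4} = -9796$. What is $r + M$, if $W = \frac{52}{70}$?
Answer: $- \frac{42211074}{1225} \approx -34458.0$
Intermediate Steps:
$W = \frac{26}{35}$ ($W = 52 \cdot \frac{1}{70} = \frac{26}{35} \approx 0.74286$)
$r = -39184$ ($r = 4 \left(-9796\right) = -39184$)
$H{\left(g,K \right)} = 15 g$
$A = \frac{1048576}{1225}$ ($A = \left(15 \left(-2\right) + \frac{26}{35}\right)^{2} = \left(-30 + \frac{26}{35}\right)^{2} = \left(- \frac{1024}{35}\right)^{2} = \frac{1048576}{1225} \approx 855.98$)
$M = \frac{5789326}{1225}$ ($M = 3870 + \frac{1048576}{1225} = \frac{5789326}{1225} \approx 4726.0$)
$r + M = -39184 + \frac{5789326}{1225} = - \frac{42211074}{1225}$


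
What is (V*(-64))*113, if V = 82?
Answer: -593024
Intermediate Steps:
(V*(-64))*113 = (82*(-64))*113 = -5248*113 = -593024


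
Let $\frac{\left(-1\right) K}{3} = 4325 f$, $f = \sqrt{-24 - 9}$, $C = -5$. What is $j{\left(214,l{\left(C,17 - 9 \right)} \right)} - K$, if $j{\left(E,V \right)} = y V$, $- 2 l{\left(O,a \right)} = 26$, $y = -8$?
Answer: $104 + 12975 i \sqrt{33} \approx 104.0 + 74536.0 i$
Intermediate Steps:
$l{\left(O,a \right)} = -13$ ($l{\left(O,a \right)} = \left(- \frac{1}{2}\right) 26 = -13$)
$f = i \sqrt{33}$ ($f = \sqrt{-33} = i \sqrt{33} \approx 5.7446 i$)
$j{\left(E,V \right)} = - 8 V$
$K = - 12975 i \sqrt{33}$ ($K = - 3 \cdot 4325 i \sqrt{33} = - 12975 i \sqrt{33} \approx - 74536.0 i$)
$j{\left(214,l{\left(C,17 - 9 \right)} \right)} - K = \left(-8\right) \left(-13\right) - - 12975 i \sqrt{33} = 104 + 12975 i \sqrt{33}$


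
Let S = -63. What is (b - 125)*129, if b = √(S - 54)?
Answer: -16125 + 387*I*√13 ≈ -16125.0 + 1395.3*I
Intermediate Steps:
b = 3*I*√13 (b = √(-63 - 54) = √(-117) = 3*I*√13 ≈ 10.817*I)
(b - 125)*129 = (3*I*√13 - 125)*129 = (-125 + 3*I*√13)*129 = -16125 + 387*I*√13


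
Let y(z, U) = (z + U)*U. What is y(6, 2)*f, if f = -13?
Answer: -208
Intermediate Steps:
y(z, U) = U*(U + z) (y(z, U) = (U + z)*U = U*(U + z))
y(6, 2)*f = (2*(2 + 6))*(-13) = (2*8)*(-13) = 16*(-13) = -208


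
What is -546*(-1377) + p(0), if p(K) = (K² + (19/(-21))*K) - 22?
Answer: 751820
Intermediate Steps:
p(K) = -22 + K² - 19*K/21 (p(K) = (K² + (19*(-1/21))*K) - 22 = (K² - 19*K/21) - 22 = -22 + K² - 19*K/21)
-546*(-1377) + p(0) = -546*(-1377) + (-22 + 0² - 19/21*0) = 751842 + (-22 + 0 + 0) = 751842 - 22 = 751820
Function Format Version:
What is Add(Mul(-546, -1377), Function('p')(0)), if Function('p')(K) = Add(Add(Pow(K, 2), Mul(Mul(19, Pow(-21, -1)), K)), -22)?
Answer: 751820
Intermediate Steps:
Function('p')(K) = Add(-22, Pow(K, 2), Mul(Rational(-19, 21), K)) (Function('p')(K) = Add(Add(Pow(K, 2), Mul(Mul(19, Rational(-1, 21)), K)), -22) = Add(Add(Pow(K, 2), Mul(Rational(-19, 21), K)), -22) = Add(-22, Pow(K, 2), Mul(Rational(-19, 21), K)))
Add(Mul(-546, -1377), Function('p')(0)) = Add(Mul(-546, -1377), Add(-22, Pow(0, 2), Mul(Rational(-19, 21), 0))) = Add(751842, Add(-22, 0, 0)) = Add(751842, -22) = 751820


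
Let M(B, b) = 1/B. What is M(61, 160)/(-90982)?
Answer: -1/5549902 ≈ -1.8018e-7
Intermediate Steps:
M(61, 160)/(-90982) = 1/(61*(-90982)) = (1/61)*(-1/90982) = -1/5549902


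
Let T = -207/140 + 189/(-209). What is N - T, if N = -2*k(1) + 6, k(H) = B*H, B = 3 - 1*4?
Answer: 303803/29260 ≈ 10.383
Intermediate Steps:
B = -1 (B = 3 - 4 = -1)
T = -69723/29260 (T = -207*1/140 + 189*(-1/209) = -207/140 - 189/209 = -69723/29260 ≈ -2.3829)
k(H) = -H
N = 8 (N = -(-2) + 6 = -2*(-1) + 6 = 2 + 6 = 8)
N - T = 8 - 1*(-69723/29260) = 8 + 69723/29260 = 303803/29260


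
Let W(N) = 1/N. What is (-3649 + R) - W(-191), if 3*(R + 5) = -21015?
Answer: -2035868/191 ≈ -10659.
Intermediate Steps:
R = -7010 (R = -5 + (1/3)*(-21015) = -5 - 7005 = -7010)
(-3649 + R) - W(-191) = (-3649 - 7010) - 1/(-191) = -10659 - 1*(-1/191) = -10659 + 1/191 = -2035868/191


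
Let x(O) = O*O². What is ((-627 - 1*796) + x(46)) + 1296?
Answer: 97209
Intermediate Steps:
x(O) = O³
((-627 - 1*796) + x(46)) + 1296 = ((-627 - 1*796) + 46³) + 1296 = ((-627 - 796) + 97336) + 1296 = (-1423 + 97336) + 1296 = 95913 + 1296 = 97209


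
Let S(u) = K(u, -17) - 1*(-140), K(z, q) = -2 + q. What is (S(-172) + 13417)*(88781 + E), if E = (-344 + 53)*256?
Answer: 193390330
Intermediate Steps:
S(u) = 121 (S(u) = (-2 - 17) - 1*(-140) = -19 + 140 = 121)
E = -74496 (E = -291*256 = -74496)
(S(-172) + 13417)*(88781 + E) = (121 + 13417)*(88781 - 74496) = 13538*14285 = 193390330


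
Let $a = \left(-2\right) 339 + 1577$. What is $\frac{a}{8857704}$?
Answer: $\frac{899}{8857704} \approx 0.00010149$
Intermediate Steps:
$a = 899$ ($a = -678 + 1577 = 899$)
$\frac{a}{8857704} = \frac{899}{8857704}$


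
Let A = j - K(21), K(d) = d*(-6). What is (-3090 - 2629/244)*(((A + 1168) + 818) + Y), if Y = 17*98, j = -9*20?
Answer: -1361103611/122 ≈ -1.1157e+7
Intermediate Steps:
K(d) = -6*d
j = -180
A = -54 (A = -180 - (-6)*21 = -180 - 1*(-126) = -180 + 126 = -54)
Y = 1666
(-3090 - 2629/244)*(((A + 1168) + 818) + Y) = (-3090 - 2629/244)*(((-54 + 1168) + 818) + 1666) = (-3090 - 2629*1/244)*((1114 + 818) + 1666) = (-3090 - 2629/244)*(1932 + 1666) = -756589/244*3598 = -1361103611/122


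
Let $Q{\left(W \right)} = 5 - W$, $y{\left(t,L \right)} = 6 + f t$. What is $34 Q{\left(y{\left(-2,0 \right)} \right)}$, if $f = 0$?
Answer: $-34$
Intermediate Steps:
$y{\left(t,L \right)} = 6$ ($y{\left(t,L \right)} = 6 + 0 t = 6 + 0 = 6$)
$34 Q{\left(y{\left(-2,0 \right)} \right)} = 34 \left(5 - 6\right) = 34 \left(-1\right) = -34$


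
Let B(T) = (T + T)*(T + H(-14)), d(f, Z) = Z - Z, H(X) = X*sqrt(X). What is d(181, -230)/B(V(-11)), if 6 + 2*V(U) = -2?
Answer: 0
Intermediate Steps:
V(U) = -4 (V(U) = -3 + (1/2)*(-2) = -3 - 1 = -4)
H(X) = X**(3/2)
d(f, Z) = 0
B(T) = 2*T*(T - 14*I*sqrt(14)) (B(T) = (T + T)*(T + (-14)**(3/2)) = (2*T)*(T - 14*I*sqrt(14)) = 2*T*(T - 14*I*sqrt(14)))
d(181, -230)/B(V(-11)) = 0/((2*(-4)*(-4 - 14*I*sqrt(14)))) = 0/(32 + 112*I*sqrt(14)) = 0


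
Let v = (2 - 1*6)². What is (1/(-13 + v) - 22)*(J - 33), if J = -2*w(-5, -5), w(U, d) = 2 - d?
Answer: 3055/3 ≈ 1018.3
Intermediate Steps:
J = -14 (J = -2*(2 - 1*(-5)) = -2*(2 + 5) = -2*7 = -14)
v = 16 (v = (2 - 6)² = (-4)² = 16)
(1/(-13 + v) - 22)*(J - 33) = (1/(-13 + 16) - 22)*(-14 - 33) = (1/3 - 22)*(-47) = (⅓ - 22)*(-47) = -65/3*(-47) = 3055/3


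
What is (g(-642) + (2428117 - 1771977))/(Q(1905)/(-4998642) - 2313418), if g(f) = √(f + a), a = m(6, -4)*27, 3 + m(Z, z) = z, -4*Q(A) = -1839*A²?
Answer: -4373078615840/15420822430133 - 6664856*I*√831/15420822430133 ≈ -0.28358 - 1.2459e-5*I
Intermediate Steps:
Q(A) = 1839*A²/4 (Q(A) = -(-1839)*A²/4 = 1839*A²/4)
m(Z, z) = -3 + z
a = -189 (a = (-3 - 4)*27 = -7*27 = -189)
g(f) = √(-189 + f) (g(f) = √(f - 189) = √(-189 + f))
(g(-642) + (2428117 - 1771977))/(Q(1905)/(-4998642) - 2313418) = (√(-189 - 642) + (2428117 - 1771977))/(((1839/4)*1905²)/(-4998642) - 2313418) = (√(-831) + 656140)/(((1839/4)*3629025)*(-1/4998642) - 2313418) = (I*√831 + 656140)/((6673776975/4)*(-1/4998642) - 2313418) = (656140 + I*√831)/(-2224592325/6664856 - 2313418) = (656140 + I*√831)/(-15420822430133/6664856) = (656140 + I*√831)*(-6664856/15420822430133) = -4373078615840/15420822430133 - 6664856*I*√831/15420822430133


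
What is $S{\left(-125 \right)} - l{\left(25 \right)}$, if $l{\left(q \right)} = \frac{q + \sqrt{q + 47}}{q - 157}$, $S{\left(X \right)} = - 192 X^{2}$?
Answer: $- \frac{395999975}{132} + \frac{\sqrt{2}}{22} \approx -3.0 \cdot 10^{6}$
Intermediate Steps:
$l{\left(q \right)} = \frac{q + \sqrt{47 + q}}{-157 + q}$
$S{\left(-125 \right)} - l{\left(25 \right)} = - 192 \left(-125\right)^{2} - \frac{25 + \sqrt{47 + 25}}{-157 + 25} = \left(-192\right) 15625 - \frac{25 + \sqrt{72}}{-132} = -3000000 - - \frac{25 + 6 \sqrt{2}}{132} = -3000000 - \left(- \frac{25}{132} - \frac{\sqrt{2}}{22}\right) = -3000000 + \left(\frac{25}{132} + \frac{\sqrt{2}}{22}\right) = - \frac{395999975}{132} + \frac{\sqrt{2}}{22}$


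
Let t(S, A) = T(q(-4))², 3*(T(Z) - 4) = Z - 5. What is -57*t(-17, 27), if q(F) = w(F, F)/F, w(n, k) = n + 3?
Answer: -15979/48 ≈ -332.90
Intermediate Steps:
w(n, k) = 3 + n
q(F) = (3 + F)/F
T(Z) = 7/3 + Z/3 (T(Z) = 4 + (Z - 5)/3 = 4 + (-5 + Z)/3 = 4 + (-5/3 + Z/3) = 7/3 + Z/3)
t(S, A) = 841/144 (t(S, A) = (7/3 + ((3 - 4)/(-4))/3)² = (7/3 + (-¼*(-1))/3)² = (7/3 + (⅓)*(¼))² = (7/3 + 1/12)² = (29/12)² = 841/144)
-57*t(-17, 27) = -57*841/144 = -15979/48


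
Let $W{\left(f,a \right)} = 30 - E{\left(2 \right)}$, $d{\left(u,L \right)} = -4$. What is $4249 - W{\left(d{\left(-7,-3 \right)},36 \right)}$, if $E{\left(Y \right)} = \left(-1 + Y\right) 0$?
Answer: $4219$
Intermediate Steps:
$E{\left(Y \right)} = 0$
$W{\left(f,a \right)} = 30$ ($W{\left(f,a \right)} = 30 - 0 = 30 + 0 = 30$)
$4249 - W{\left(d{\left(-7,-3 \right)},36 \right)} = 4249 - 30 = 4219$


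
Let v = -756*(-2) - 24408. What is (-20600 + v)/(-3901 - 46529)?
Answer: 21748/25215 ≈ 0.86250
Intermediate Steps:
v = -22896 (v = 1512 - 24408 = -22896)
(-20600 + v)/(-3901 - 46529) = (-20600 - 22896)/(-3901 - 46529) = -43496/(-50430) = -43496*(-1/50430) = 21748/25215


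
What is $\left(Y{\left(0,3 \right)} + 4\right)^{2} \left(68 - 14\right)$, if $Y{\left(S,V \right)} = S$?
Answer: $864$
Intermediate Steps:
$\left(Y{\left(0,3 \right)} + 4\right)^{2} \left(68 - 14\right) = \left(0 + 4\right)^{2} \left(68 - 14\right) = 4^{2} \cdot 54 = 16 \cdot 54 = 864$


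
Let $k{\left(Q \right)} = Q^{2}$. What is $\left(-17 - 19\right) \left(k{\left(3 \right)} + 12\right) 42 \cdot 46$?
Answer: $-1460592$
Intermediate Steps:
$\left(-17 - 19\right) \left(k{\left(3 \right)} + 12\right) 42 \cdot 46 = \left(-17 - 19\right) \left(3^{2} + 12\right) 42 \cdot 46 = - 36 \left(9 + 12\right) 42 \cdot 46 = \left(-36\right) 21 \cdot 42 \cdot 46 = \left(-756\right) 42 \cdot 46 = \left(-31752\right) 46 = -1460592$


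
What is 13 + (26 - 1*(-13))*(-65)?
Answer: -2522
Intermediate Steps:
13 + (26 - 1*(-13))*(-65) = 13 + (26 + 13)*(-65) = 13 + 39*(-65) = 13 - 2535 = -2522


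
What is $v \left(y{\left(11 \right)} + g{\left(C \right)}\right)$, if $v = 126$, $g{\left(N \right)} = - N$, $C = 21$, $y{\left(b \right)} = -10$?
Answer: $-3906$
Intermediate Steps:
$v \left(y{\left(11 \right)} + g{\left(C \right)}\right) = 126 \left(-10 - 21\right) = 126 \left(-31\right) = -3906$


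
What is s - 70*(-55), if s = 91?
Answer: 3941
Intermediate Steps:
s - 70*(-55) = 91 - 70*(-55) = 91 + 3850 = 3941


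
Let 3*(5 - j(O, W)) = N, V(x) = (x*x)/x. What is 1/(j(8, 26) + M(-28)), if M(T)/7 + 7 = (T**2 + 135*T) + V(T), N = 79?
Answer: -3/63715 ≈ -4.7085e-5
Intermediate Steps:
V(x) = x (V(x) = x**2/x = x)
j(O, W) = -64/3 (j(O, W) = 5 - 1/3*79 = 5 - 79/3 = -64/3)
M(T) = -49 + 7*T**2 + 952*T (M(T) = -49 + 7*((T**2 + 135*T) + T) = -49 + 7*(T**2 + 136*T) = -49 + (7*T**2 + 952*T) = -49 + 7*T**2 + 952*T)
1/(j(8, 26) + M(-28)) = 1/(-64/3 + (-49 + 7*(-28)**2 + 952*(-28))) = 1/(-64/3 + (-49 + 7*784 - 26656)) = 1/(-64/3 + (-49 + 5488 - 26656)) = 1/(-64/3 - 21217) = 1/(-63715/3) = -3/63715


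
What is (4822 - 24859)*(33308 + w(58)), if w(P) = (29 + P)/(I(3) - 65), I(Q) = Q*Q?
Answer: -37372230957/56 ≈ -6.6736e+8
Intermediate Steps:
I(Q) = Q**2
w(P) = -29/56 - P/56 (w(P) = (29 + P)/(3**2 - 65) = (29 + P)/(9 - 65) = (29 + P)/(-56) = (29 + P)*(-1/56) = -29/56 - P/56)
(4822 - 24859)*(33308 + w(58)) = (4822 - 24859)*(33308 + (-29/56 - 1/56*58)) = -20037*(33308 + (-29/56 - 29/28)) = -20037*(33308 - 87/56) = -20037*1865161/56 = -37372230957/56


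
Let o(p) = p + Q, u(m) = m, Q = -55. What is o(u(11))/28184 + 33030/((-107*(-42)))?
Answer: 38779991/5277454 ≈ 7.3482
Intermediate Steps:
o(p) = -55 + p (o(p) = p - 55 = -55 + p)
o(u(11))/28184 + 33030/((-107*(-42))) = (-55 + 11)/28184 + 33030/((-107*(-42))) = -44*1/28184 + 33030/4494 = -11/7046 + 33030*(1/4494) = -11/7046 + 5505/749 = 38779991/5277454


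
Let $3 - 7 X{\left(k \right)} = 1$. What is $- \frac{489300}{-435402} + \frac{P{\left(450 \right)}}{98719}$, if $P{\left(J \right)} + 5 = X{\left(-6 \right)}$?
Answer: $\frac{56351346439}{50146191711} \approx 1.1237$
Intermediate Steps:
$X{\left(k \right)} = \frac{2}{7}$ ($X{\left(k \right)} = \frac{3}{7} - \frac{1}{7} = \frac{2}{7}$)
$P{\left(J \right)} = - \frac{33}{7}$ ($P{\left(J \right)} = -5 + \frac{2}{7} = - \frac{33}{7}$)
$- \frac{489300}{-435402} + \frac{P{\left(450 \right)}}{98719} = - \frac{489300}{-435402} - \frac{33}{7 \cdot 98719} = \left(-489300\right) \left(- \frac{1}{435402}\right) - \frac{33}{691033} = \frac{81550}{72567} - \frac{33}{691033} = \frac{56351346439}{50146191711}$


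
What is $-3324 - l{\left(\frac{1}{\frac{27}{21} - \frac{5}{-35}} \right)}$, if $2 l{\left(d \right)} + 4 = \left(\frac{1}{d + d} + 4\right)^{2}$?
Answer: $- \frac{326645}{98} \approx -3333.1$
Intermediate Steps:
$l{\left(d \right)} = -2 + \frac{\left(4 + \frac{1}{2 d}\right)^{2}}{2}$ ($l{\left(d \right)} = -2 + \frac{\left(\frac{1}{d + d} + 4\right)^{2}}{2} = -2 + \frac{\left(\frac{1}{2 d} + 4\right)^{2}}{2} = -2 + \frac{\left(4 + \frac{1}{2 d}\right)^{2}}{2}$)
$-3324 - l{\left(\frac{1}{\frac{27}{21} - \frac{5}{-35}} \right)} = -3324 - \left(6 + \frac{2}{\frac{1}{\frac{27}{21} - \frac{5}{-35}}} + \frac{1}{8 \frac{1}{\left(\frac{27}{21} - \frac{5}{-35}\right)^{2}}}\right) = -3324 - \left(6 + \frac{2}{\frac{1}{27 \cdot \frac{1}{21} - - \frac{1}{7}}} + \frac{1}{8 \frac{1}{\left(27 \cdot \frac{1}{21} - - \frac{1}{7}\right)^{2}}}\right) = -3324 - \left(6 + \frac{2}{\frac{1}{\frac{9}{7} + \frac{1}{7}}} + \frac{1}{8 \frac{1}{\left(\frac{9}{7} + \frac{1}{7}\right)^{2}}}\right) = -3324 - \left(6 + \frac{2}{\frac{1}{\frac{10}{7}}} + \frac{1}{8 \cdot \frac{49}{100}}\right) = -3324 - \left(6 + \frac{2}{\frac{7}{10}} + \frac{1}{8 \cdot \frac{49}{100}}\right) = -3324 - \left(6 + 2 \cdot \frac{10}{7} + \frac{1}{8} \cdot \frac{100}{49}\right) = -3324 - \left(6 + \frac{20}{7} + \frac{25}{98}\right) = -3324 - \frac{893}{98} = - \frac{326645}{98}$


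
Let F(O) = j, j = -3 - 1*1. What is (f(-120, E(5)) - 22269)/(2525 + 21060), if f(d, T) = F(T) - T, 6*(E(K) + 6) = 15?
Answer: -44539/47170 ≈ -0.94422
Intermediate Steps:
E(K) = -7/2 (E(K) = -6 + (⅙)*15 = -6 + 5/2 = -7/2)
j = -4 (j = -3 - 1 = -4)
F(O) = -4
f(d, T) = -4 - T
(f(-120, E(5)) - 22269)/(2525 + 21060) = ((-4 - 1*(-7/2)) - 22269)/(2525 + 21060) = ((-4 + 7/2) - 22269)/23585 = (-½ - 22269)*(1/23585) = -44539/2*1/23585 = -44539/47170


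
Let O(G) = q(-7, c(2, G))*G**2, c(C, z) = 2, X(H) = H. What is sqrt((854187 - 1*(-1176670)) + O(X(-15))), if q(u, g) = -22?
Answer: sqrt(2025907) ≈ 1423.3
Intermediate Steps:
O(G) = -22*G**2
sqrt((854187 - 1*(-1176670)) + O(X(-15))) = sqrt((854187 - 1*(-1176670)) - 22*(-15)**2) = sqrt((854187 + 1176670) - 22*225) = sqrt(2030857 - 4950) = sqrt(2025907)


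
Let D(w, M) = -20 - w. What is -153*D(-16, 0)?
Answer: 612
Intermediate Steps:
-153*D(-16, 0) = -153*(-20 - 1*(-16)) = -153*(-20 + 16) = -153*(-4) = 612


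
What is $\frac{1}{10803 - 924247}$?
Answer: $- \frac{1}{913444} \approx -1.0948 \cdot 10^{-6}$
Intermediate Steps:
$\frac{1}{10803 - 924247} = \frac{1}{-913444} = - \frac{1}{913444}$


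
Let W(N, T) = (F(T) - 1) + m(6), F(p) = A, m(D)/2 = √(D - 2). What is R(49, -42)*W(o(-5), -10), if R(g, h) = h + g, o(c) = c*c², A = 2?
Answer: 35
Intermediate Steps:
m(D) = 2*√(-2 + D) (m(D) = 2*√(D - 2) = 2*√(-2 + D))
F(p) = 2
o(c) = c³
W(N, T) = 5 (W(N, T) = (2 - 1) + 2*√(-2 + 6) = 1 + 2*√4 = 1 + 2*2 = 1 + 4 = 5)
R(g, h) = g + h
R(49, -42)*W(o(-5), -10) = (49 - 42)*5 = 7*5 = 35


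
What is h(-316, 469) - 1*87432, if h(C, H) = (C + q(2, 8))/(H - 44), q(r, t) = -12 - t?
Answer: -37158936/425 ≈ -87433.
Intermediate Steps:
h(C, H) = (-20 + C)/(-44 + H) (h(C, H) = (C + (-12 - 1*8))/(H - 44) = (C + (-12 - 8))/(-44 + H) = (C - 20)/(-44 + H) = (-20 + C)/(-44 + H))
h(-316, 469) - 1*87432 = (-20 - 316)/(-44 + 469) - 1*87432 = -336/425 - 87432 = -37158936/425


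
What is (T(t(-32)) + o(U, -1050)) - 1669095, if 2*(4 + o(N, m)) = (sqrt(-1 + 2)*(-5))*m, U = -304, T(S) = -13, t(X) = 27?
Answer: -1666487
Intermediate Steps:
o(N, m) = -4 - 5*m/2 (o(N, m) = -4 + ((sqrt(-1 + 2)*(-5))*m)/2 = -4 + ((sqrt(1)*(-5))*m)/2 = -4 + ((1*(-5))*m)/2 = -4 + (-5*m)/2 = -4 - 5*m/2)
(T(t(-32)) + o(U, -1050)) - 1669095 = (-13 + (-4 - 5/2*(-1050))) - 1669095 = (-13 + (-4 + 2625)) - 1669095 = (-13 + 2621) - 1669095 = 2608 - 1669095 = -1666487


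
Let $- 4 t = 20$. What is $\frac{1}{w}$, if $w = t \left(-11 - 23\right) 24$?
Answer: $\frac{1}{4080} \approx 0.0002451$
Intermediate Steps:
$t = -5$ ($t = \left(- \frac{1}{4}\right) 20 = -5$)
$w = 4080$ ($w = - 5 \left(-11 - 23\right) 24 = \left(-5\right) \left(-34\right) 24 = 170 \cdot 24 = 4080$)
$\frac{1}{w} = \frac{1}{4080}$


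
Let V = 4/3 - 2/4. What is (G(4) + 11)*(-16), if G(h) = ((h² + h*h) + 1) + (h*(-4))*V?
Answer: -1472/3 ≈ -490.67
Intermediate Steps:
V = ⅚ (V = 4*(⅓) - 2*¼ = 4/3 - ½ = ⅚ ≈ 0.83333)
G(h) = 1 + 2*h² - 10*h/3 (G(h) = ((h² + h*h) + 1) + (h*(-4))*(⅚) = ((h² + h²) + 1) - 4*h*(⅚) = (2*h² + 1) - 10*h/3 = (1 + 2*h²) - 10*h/3 = 1 + 2*h² - 10*h/3)
(G(4) + 11)*(-16) = ((1 + 2*4² - 10/3*4) + 11)*(-16) = ((1 + 2*16 - 40/3) + 11)*(-16) = ((1 + 32 - 40/3) + 11)*(-16) = (59/3 + 11)*(-16) = (92/3)*(-16) = -1472/3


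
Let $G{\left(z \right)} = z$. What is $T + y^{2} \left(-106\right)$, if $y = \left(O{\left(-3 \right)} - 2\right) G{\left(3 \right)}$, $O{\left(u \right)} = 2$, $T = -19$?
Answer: $-19$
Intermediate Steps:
$y = 0$ ($y = \left(2 - 2\right) 3 = 0 \cdot 3 = 0$)
$T + y^{2} \left(-106\right) = -19 + 0^{2} \left(-106\right) = -19 + 0 \left(-106\right) = -19 + 0 = -19$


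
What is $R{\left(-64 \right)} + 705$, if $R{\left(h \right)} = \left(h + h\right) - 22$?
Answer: $555$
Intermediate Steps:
$R{\left(h \right)} = -22 + 2 h$ ($R{\left(h \right)} = 2 h - 22 = -22 + 2 h$)
$R{\left(-64 \right)} + 705 = \left(-22 + 2 \left(-64\right)\right) + 705 = \left(-22 - 128\right) + 705 = -150 + 705 = 555$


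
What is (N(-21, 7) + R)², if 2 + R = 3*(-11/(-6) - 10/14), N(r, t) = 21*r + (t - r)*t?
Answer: 11634921/196 ≈ 59362.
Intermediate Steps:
N(r, t) = 21*r + t*(t - r)
R = 19/14 (R = -2 + 3*(-11/(-6) - 10/14) = -2 + 3*(-11*(-⅙) - 10*1/14) = -2 + 3*(11/6 - 5/7) = -2 + 3*(47/42) = -2 + 47/14 = 19/14 ≈ 1.3571)
(N(-21, 7) + R)² = ((7² + 21*(-21) - 1*(-21)*7) + 19/14)² = ((49 - 441 + 147) + 19/14)² = (-245 + 19/14)² = (-3411/14)² = 11634921/196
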